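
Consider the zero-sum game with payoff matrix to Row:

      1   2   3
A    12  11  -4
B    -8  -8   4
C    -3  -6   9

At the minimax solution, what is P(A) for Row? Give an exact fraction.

1/2

Row minima: A → -4, B → -8, C → -6; maximin = -4.
Column maxima: 1 → 12, 2 → 11, 3 → 9; minimax = 9.
-4 ≠ 9, so there is no saddle point; optimal play is mixed.
B is strictly dominated by C, so Row never plays it.
With B eliminated, 1 is strictly dominated by 2 (it gives Row strictly more in every remaining row), so Column never plays it.
On the remaining 2×2 (A, C vs 2, 3):
Let Row play A with probability p. Expected payoff against 2: 11p + (-6)(1−p) = 17p − 6; against 3: (-4)p + 9(1−p) = −13p + 9.
Setting these equal: 17p − 6 = −13p + 9 ⇒ 30p = 15 ⇒ p = 1/2, and the value is (17)·(1/2) − 6 = 5/2.
For Column: with q = P(2), equating A's and C's payoffs gives 15q − 4 = −15q + 9 ⇒ q = 13/30.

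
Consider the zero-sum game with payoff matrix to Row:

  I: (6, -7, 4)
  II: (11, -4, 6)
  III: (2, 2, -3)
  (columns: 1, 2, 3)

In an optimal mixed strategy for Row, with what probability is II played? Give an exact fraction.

1/3

Row minima: I → -7, II → -4, III → -3; maximin = -3.
Column maxima: 1 → 11, 2 → 2, 3 → 6; minimax = 2.
-3 ≠ 2, so there is no saddle point; optimal play is mixed.
I is strictly dominated by II, so Row never plays it.
1 is strictly dominated by 3 (it gives Row strictly more in every row), so Column never plays it.
On the remaining 2×2 (II, III vs 2, 3):
Let Row play II with probability p. Expected payoff against 2: (-4)p + 2(1−p) = −6p + 2; against 3: 6p + (-3)(1−p) = 9p − 3.
Setting these equal: −6p + 2 = 9p − 3 ⇒ −15p = -5 ⇒ p = 1/3, and the value is (-6)·(1/3) + 2 = 0.
For Column: with q = P(2), equating II's and III's payoffs gives −10q + 6 = 5q − 3 ⇒ q = 3/5.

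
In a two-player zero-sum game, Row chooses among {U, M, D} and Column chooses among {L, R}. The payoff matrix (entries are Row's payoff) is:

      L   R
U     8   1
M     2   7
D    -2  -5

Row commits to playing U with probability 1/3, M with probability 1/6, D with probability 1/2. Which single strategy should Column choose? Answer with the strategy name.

If Column plays L, Row's expected payoff is (1/3)·8 + (1/6)·2 + (1/2)·(-2) = 2.
If Column plays R, Row's expected payoff is (1/3)·1 + (1/6)·7 + (1/2)·(-5) = -1.
Column minimizes Row's payoff; the smallest is -1, so the best response is R.

R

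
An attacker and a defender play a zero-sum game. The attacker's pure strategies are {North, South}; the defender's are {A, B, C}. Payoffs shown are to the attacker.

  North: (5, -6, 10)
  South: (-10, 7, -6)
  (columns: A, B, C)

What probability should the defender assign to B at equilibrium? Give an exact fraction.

15/28

Row minima: North → -6, South → -10; maximin = -6.
Column maxima: A → 5, B → 7, C → 10; minimax = 5.
-6 ≠ 5, so there is no saddle point; optimal play is mixed.
C is strictly dominated by A (it gives the attacker strictly more in every row), so the defender never plays it.
On the remaining 2×2 (North, South vs A, B):
Let the attacker play North with probability p. Expected payoff against A: 5p + (-10)(1−p) = 15p − 10; against B: (-6)p + 7(1−p) = −13p + 7.
Setting these equal: 15p − 10 = −13p + 7 ⇒ 28p = 17 ⇒ p = 17/28, and the value is (15)·(17/28) − 10 = -25/28.
For the defender: with q = P(A), equating North's and South's payoffs gives 11q − 6 = −17q + 7 ⇒ q = 13/28.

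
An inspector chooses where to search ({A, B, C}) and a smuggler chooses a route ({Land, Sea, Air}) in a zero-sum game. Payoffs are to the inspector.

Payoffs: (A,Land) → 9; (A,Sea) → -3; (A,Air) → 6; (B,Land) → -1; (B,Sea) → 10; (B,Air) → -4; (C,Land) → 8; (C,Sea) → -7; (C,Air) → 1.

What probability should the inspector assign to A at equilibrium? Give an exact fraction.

Row minima: A → -3, B → -4, C → -7; maximin = -3.
Column maxima: Land → 9, Sea → 10, Air → 6; minimax = 6.
-3 ≠ 6, so there is no saddle point; optimal play is mixed.
C is strictly dominated by A, so the inspector never plays it.
Land is strictly dominated by Air (it gives the inspector strictly more in every row), so the smuggler never plays it.
On the remaining 2×2 (A, B vs Sea, Air):
Let the inspector play A with probability p. Expected payoff against Sea: (-3)p + 10(1−p) = −13p + 10; against Air: 6p + (-4)(1−p) = 10p − 4.
Setting these equal: −13p + 10 = 10p − 4 ⇒ −23p = -14 ⇒ p = 14/23, and the value is (-13)·(14/23) + 10 = 48/23.
For the smuggler: with q = P(Sea), equating A's and B's payoffs gives −9q + 6 = 14q − 4 ⇒ q = 10/23.

14/23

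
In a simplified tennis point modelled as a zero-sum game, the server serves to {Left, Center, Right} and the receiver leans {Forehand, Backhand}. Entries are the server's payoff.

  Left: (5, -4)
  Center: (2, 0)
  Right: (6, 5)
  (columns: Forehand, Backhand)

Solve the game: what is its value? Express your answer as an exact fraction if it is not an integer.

5

Row minima: Left → -4, Center → 0, Right → 5; maximin = 5.
Column maxima: Forehand → 6, Backhand → 5; minimax = 5.
Since maximin = minimax = 5, there is a saddle point and the value is 5.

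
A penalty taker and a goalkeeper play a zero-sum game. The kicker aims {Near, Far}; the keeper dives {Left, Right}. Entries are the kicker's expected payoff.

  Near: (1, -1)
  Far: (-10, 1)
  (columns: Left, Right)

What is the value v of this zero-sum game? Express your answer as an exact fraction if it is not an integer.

Row minima: Near → -1, Far → -10; maximin = -1.
Column maxima: Left → 1, Right → 1; minimax = 1.
-1 ≠ 1, so there is no saddle point; optimal play is mixed.
Let the kicker play Near with probability p. Expected payoff against Left: 1p + (-10)(1−p) = 11p − 10; against Right: (-1)p + 1(1−p) = −2p + 1.
Setting these equal: 11p − 10 = −2p + 1 ⇒ 13p = 11 ⇒ p = 11/13, and the value is (11)·(11/13) − 10 = -9/13.
For the keeper: with q = P(Left), equating Near's and Far's payoffs gives 2q − 1 = −11q + 1 ⇒ q = 2/13.

-9/13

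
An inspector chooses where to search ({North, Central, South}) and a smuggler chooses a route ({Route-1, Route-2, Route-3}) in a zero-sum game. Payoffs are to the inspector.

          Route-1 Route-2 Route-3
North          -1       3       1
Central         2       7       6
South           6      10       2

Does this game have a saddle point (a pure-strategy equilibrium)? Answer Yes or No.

Row minima: North → -1, Central → 2, South → 2; maximin = 2.
Column maxima: Route-1 → 6, Route-2 → 10, Route-3 → 6; minimax = 6.
2 ≠ 6, so no pure-strategy equilibrium exists.

No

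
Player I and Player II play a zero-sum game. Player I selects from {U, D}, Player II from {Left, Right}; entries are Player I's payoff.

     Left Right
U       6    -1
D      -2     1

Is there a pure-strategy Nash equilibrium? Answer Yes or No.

Row minima: U → -1, D → -2; maximin = -1.
Column maxima: Left → 6, Right → 1; minimax = 1.
-1 ≠ 1, so no pure-strategy equilibrium exists.

No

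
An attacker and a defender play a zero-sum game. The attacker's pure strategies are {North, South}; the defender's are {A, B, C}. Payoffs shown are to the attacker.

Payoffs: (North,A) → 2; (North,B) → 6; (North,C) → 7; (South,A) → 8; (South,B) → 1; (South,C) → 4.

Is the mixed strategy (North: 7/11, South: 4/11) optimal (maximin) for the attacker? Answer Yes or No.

Yes

Against A this mix gives (7/11)·2 + (4/11)·8 = 46/11.
Against B this mix gives (7/11)·6 + (4/11)·1 = 46/11.
Against C this mix gives (7/11)·7 + (4/11)·4 = 65/11.
All of the defender's active replies (A, B) yield 46/11, and no column does worse for the attacker. The mix makes the defender indifferent and guarantees 46/11, so it is optimal.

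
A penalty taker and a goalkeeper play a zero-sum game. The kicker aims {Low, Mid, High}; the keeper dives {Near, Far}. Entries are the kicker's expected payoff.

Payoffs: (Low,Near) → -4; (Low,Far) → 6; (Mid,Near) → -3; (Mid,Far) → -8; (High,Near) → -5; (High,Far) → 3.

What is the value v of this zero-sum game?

Row minima: Low → -4, Mid → -8, High → -5; maximin = -4.
Column maxima: Near → -3, Far → 6; minimax = -3.
-4 ≠ -3, so there is no saddle point; optimal play is mixed.
High is strictly dominated by Low, so the kicker never plays it.
On the remaining 2×2 (Low, Mid vs Near, Far):
Let the kicker play Low with probability p. Expected payoff against Near: (-4)p + (-3)(1−p) = −p − 3; against Far: 6p + (-8)(1−p) = 14p − 8.
Setting these equal: −p − 3 = 14p − 8 ⇒ −15p = -5 ⇒ p = 1/3, and the value is (-1)·(1/3) − 3 = -10/3.
For the keeper: with q = P(Near), equating Low's and Mid's payoffs gives −10q + 6 = 5q − 8 ⇒ q = 14/15.

-10/3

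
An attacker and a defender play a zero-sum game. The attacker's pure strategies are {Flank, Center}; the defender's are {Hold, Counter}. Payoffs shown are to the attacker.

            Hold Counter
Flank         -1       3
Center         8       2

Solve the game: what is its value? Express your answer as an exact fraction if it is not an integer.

Row minima: Flank → -1, Center → 2; maximin = 2.
Column maxima: Hold → 8, Counter → 3; minimax = 3.
2 ≠ 3, so there is no saddle point; optimal play is mixed.
Let the attacker play Flank with probability p. Expected payoff against Hold: (-1)p + 8(1−p) = −9p + 8; against Counter: 3p + 2(1−p) = p + 2.
Setting these equal: −9p + 8 = p + 2 ⇒ −10p = -6 ⇒ p = 3/5, and the value is (-9)·(3/5) + 8 = 13/5.
For the defender: with q = P(Hold), equating Flank's and Center's payoffs gives −4q + 3 = 6q + 2 ⇒ q = 1/10.

13/5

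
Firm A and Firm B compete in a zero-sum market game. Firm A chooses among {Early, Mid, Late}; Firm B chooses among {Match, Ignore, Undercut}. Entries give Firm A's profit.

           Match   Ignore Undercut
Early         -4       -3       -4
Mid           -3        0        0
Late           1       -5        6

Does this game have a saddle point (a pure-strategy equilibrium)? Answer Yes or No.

No

Row minima: Early → -4, Mid → -3, Late → -5; maximin = -3.
Column maxima: Match → 1, Ignore → 0, Undercut → 6; minimax = 0.
-3 ≠ 0, so no pure-strategy equilibrium exists.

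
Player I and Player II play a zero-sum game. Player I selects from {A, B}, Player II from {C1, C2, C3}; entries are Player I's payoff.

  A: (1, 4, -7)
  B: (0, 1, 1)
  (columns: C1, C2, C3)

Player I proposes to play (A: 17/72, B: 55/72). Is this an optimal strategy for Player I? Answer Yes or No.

No

Against C1 this mix gives (17/72)·1 + (55/72)·0 = 17/72.
Against C2 this mix gives (17/72)·4 + (55/72)·1 = 41/24.
Against C3 this mix gives (17/72)·(-7) + (55/72)·1 = -8/9.
Player II will play C3, holding Player I to -8/9. Shifting weight toward the row that does better against C3 would raise this floor (the equalizing mix achieves 1/9 against both C3 and C1), so the proposed strategy is not optimal.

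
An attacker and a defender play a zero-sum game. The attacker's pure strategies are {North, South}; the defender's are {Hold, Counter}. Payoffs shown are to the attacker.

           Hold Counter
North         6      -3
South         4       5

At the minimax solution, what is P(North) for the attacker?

1/10

Row minima: North → -3, South → 4; maximin = 4.
Column maxima: Hold → 6, Counter → 5; minimax = 5.
4 ≠ 5, so there is no saddle point; optimal play is mixed.
Let the attacker play North with probability p. Expected payoff against Hold: 6p + 4(1−p) = 2p + 4; against Counter: (-3)p + 5(1−p) = −8p + 5.
Setting these equal: 2p + 4 = −8p + 5 ⇒ 10p = 1 ⇒ p = 1/10, and the value is (2)·(1/10) + 4 = 21/5.
For the defender: with q = P(Hold), equating North's and South's payoffs gives 9q − 3 = −q + 5 ⇒ q = 4/5.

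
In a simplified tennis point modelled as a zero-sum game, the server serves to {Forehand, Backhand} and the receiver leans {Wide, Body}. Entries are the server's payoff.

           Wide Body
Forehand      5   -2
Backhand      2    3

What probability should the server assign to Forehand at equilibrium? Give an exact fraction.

1/8

Row minima: Forehand → -2, Backhand → 2; maximin = 2.
Column maxima: Wide → 5, Body → 3; minimax = 3.
2 ≠ 3, so there is no saddle point; optimal play is mixed.
Let the server play Forehand with probability p. Expected payoff against Wide: 5p + 2(1−p) = 3p + 2; against Body: (-2)p + 3(1−p) = −5p + 3.
Setting these equal: 3p + 2 = −5p + 3 ⇒ 8p = 1 ⇒ p = 1/8, and the value is (3)·(1/8) + 2 = 19/8.
For the receiver: with q = P(Wide), equating Forehand's and Backhand's payoffs gives 7q − 2 = −q + 3 ⇒ q = 5/8.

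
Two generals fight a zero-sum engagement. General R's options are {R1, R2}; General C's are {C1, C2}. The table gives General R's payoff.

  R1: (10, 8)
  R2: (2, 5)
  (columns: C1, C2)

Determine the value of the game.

Row minima: R1 → 8, R2 → 2; maximin = 8.
Column maxima: C1 → 10, C2 → 8; minimax = 8.
Since maximin = minimax = 8, there is a saddle point and the value is 8.

8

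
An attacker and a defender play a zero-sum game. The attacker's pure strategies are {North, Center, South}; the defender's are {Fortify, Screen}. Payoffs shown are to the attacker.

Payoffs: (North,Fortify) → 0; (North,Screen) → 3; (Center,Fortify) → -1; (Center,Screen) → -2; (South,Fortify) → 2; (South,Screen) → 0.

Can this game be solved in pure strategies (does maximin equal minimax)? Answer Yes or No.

Row minima: North → 0, Center → -2, South → 0; maximin = 0.
Column maxima: Fortify → 2, Screen → 3; minimax = 2.
0 ≠ 2, so no pure-strategy equilibrium exists.

No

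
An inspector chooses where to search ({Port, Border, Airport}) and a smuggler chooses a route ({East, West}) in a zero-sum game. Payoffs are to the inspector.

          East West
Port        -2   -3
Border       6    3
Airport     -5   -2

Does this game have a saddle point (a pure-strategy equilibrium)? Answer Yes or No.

Row minima: Port → -3, Border → 3, Airport → -5; maximin = 3.
Column maxima: East → 6, West → 3; minimax = 3.
maximin = minimax = 3, so a saddle point exists.

Yes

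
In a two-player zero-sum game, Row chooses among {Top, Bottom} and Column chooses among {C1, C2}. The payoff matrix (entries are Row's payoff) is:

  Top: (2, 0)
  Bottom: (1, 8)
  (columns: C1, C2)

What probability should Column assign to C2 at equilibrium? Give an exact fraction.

1/9

Row minima: Top → 0, Bottom → 1; maximin = 1.
Column maxima: C1 → 2, C2 → 8; minimax = 2.
1 ≠ 2, so there is no saddle point; optimal play is mixed.
Let Row play Top with probability p. Expected payoff against C1: 2p + 1(1−p) = p + 1; against C2: 0p + 8(1−p) = −8p + 8.
Setting these equal: p + 1 = −8p + 8 ⇒ 9p = 7 ⇒ p = 7/9, and the value is (1)·(7/9) + 1 = 16/9.
For Column: with q = P(C1), equating Top's and Bottom's payoffs gives 2q = −7q + 8 ⇒ q = 8/9.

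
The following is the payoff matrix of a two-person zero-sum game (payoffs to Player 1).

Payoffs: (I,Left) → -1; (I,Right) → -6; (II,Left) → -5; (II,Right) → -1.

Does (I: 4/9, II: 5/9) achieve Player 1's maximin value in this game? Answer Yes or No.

Yes

Against Left this mix gives (4/9)·(-1) + (5/9)·(-5) = -29/9.
Against Right this mix gives (4/9)·(-6) + (5/9)·(-1) = -29/9.
All of Player 2's active replies (Left, Right) yield -29/9, and no column does worse for Player 1. The mix makes Player 2 indifferent and guarantees -29/9, so it is optimal.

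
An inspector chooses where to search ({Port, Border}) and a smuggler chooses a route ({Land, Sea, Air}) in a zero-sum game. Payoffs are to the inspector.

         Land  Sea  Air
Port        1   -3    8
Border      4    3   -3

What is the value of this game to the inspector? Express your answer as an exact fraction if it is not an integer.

15/17

Row minima: Port → -3, Border → -3; maximin = -3.
Column maxima: Land → 4, Sea → 3, Air → 8; minimax = 3.
-3 ≠ 3, so there is no saddle point; optimal play is mixed.
Land is strictly dominated by Sea (it gives the inspector strictly more in every row), so the smuggler never plays it.
On the remaining 2×2 (Port, Border vs Sea, Air):
Let the inspector play Port with probability p. Expected payoff against Sea: (-3)p + 3(1−p) = −6p + 3; against Air: 8p + (-3)(1−p) = 11p − 3.
Setting these equal: −6p + 3 = 11p − 3 ⇒ −17p = -6 ⇒ p = 6/17, and the value is (-6)·(6/17) + 3 = 15/17.
For the smuggler: with q = P(Sea), equating Port's and Border's payoffs gives −11q + 8 = 6q − 3 ⇒ q = 11/17.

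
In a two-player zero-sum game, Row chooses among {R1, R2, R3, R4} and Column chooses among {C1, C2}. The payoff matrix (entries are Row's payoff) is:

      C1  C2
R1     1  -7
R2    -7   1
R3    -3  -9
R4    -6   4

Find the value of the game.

Row minima: R1 → -7, R2 → -7, R3 → -9, R4 → -6; maximin = -6.
Column maxima: C1 → 1, C2 → 4; minimax = 1.
-6 ≠ 1, so there is no saddle point; optimal play is mixed.
R2 is strictly dominated by R4, so Row never plays it.
R3 is strictly dominated by R1, so Row never plays it.
On the remaining 2×2 (R1, R4 vs C1, C2):
Let Row play R1 with probability p. Expected payoff against C1: 1p + (-6)(1−p) = 7p − 6; against C2: (-7)p + 4(1−p) = −11p + 4.
Setting these equal: 7p − 6 = −11p + 4 ⇒ 18p = 10 ⇒ p = 5/9, and the value is (7)·(5/9) − 6 = -19/9.
For Column: with q = P(C1), equating R1's and R4's payoffs gives 8q − 7 = −10q + 4 ⇒ q = 11/18.

-19/9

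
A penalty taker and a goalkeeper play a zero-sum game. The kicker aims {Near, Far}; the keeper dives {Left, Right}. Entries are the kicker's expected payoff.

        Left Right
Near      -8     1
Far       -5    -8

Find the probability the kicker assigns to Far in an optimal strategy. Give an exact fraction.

3/4

Row minima: Near → -8, Far → -8; maximin = -8.
Column maxima: Left → -5, Right → 1; minimax = -5.
-8 ≠ -5, so there is no saddle point; optimal play is mixed.
Let the kicker play Near with probability p. Expected payoff against Left: (-8)p + (-5)(1−p) = −3p − 5; against Right: 1p + (-8)(1−p) = 9p − 8.
Setting these equal: −3p − 5 = 9p − 8 ⇒ −12p = -3 ⇒ p = 1/4, and the value is (-3)·(1/4) − 5 = -23/4.
For the keeper: with q = P(Left), equating Near's and Far's payoffs gives −9q + 1 = 3q − 8 ⇒ q = 3/4.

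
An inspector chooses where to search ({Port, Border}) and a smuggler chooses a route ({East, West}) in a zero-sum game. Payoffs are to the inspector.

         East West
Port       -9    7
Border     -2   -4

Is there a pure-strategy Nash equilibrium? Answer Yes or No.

Row minima: Port → -9, Border → -4; maximin = -4.
Column maxima: East → -2, West → 7; minimax = -2.
-4 ≠ -2, so no pure-strategy equilibrium exists.

No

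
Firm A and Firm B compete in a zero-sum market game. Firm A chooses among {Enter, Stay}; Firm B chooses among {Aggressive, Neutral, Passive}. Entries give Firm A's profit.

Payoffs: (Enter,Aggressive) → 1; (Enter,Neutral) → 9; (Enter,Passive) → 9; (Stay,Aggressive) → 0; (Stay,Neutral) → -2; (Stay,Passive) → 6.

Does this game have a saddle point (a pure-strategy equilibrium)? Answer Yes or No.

Yes

Row minima: Enter → 1, Stay → -2; maximin = 1.
Column maxima: Aggressive → 1, Neutral → 9, Passive → 9; minimax = 1.
maximin = minimax = 1, so a saddle point exists.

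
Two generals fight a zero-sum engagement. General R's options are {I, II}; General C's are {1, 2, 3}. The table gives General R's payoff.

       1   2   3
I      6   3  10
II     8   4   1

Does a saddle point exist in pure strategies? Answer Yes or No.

No

Row minima: I → 3, II → 1; maximin = 3.
Column maxima: 1 → 8, 2 → 4, 3 → 10; minimax = 4.
3 ≠ 4, so no pure-strategy equilibrium exists.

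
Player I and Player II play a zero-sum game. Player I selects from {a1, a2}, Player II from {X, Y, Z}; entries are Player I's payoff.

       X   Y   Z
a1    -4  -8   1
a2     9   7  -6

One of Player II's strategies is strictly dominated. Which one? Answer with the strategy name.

X

Y holds Player I's payoff strictly below X in every row: -8 < -4, 7 < 9.
So X is strictly dominated for Player II.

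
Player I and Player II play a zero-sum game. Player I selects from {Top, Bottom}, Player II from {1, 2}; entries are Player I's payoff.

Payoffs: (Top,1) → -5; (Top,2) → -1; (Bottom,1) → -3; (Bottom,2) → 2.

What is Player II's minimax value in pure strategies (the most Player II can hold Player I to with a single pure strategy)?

-3

Column maxima: 1 → -3, 2 → 2.
The smallest of these is -3.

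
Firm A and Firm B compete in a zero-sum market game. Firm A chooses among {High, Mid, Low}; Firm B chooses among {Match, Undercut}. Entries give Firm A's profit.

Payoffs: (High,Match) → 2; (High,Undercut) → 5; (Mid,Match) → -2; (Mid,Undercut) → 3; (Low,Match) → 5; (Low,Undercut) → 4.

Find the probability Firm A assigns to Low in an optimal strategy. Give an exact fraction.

Row minima: High → 2, Mid → -2, Low → 4; maximin = 4.
Column maxima: Match → 5, Undercut → 5; minimax = 5.
4 ≠ 5, so there is no saddle point; optimal play is mixed.
Mid is strictly dominated by High, so Firm A never plays it.
On the remaining 2×2 (High, Low vs Match, Undercut):
Let Firm A play High with probability p. Expected payoff against Match: 2p + 5(1−p) = −3p + 5; against Undercut: 5p + 4(1−p) = p + 4.
Setting these equal: −3p + 5 = p + 4 ⇒ −4p = -1 ⇒ p = 1/4, and the value is (-3)·(1/4) + 5 = 17/4.
For Firm B: with q = P(Match), equating High's and Low's payoffs gives −3q + 5 = q + 4 ⇒ q = 1/4.

3/4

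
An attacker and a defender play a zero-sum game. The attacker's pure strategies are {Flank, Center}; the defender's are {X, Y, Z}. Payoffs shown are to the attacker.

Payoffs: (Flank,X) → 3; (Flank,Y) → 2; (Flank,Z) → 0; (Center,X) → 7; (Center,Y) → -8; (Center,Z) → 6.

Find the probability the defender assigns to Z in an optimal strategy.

5/8

Row minima: Flank → 0, Center → -8; maximin = 0.
Column maxima: X → 7, Y → 2, Z → 6; minimax = 2.
0 ≠ 2, so there is no saddle point; optimal play is mixed.
X is strictly dominated by Y (it gives the attacker strictly more in every row), so the defender never plays it.
On the remaining 2×2 (Flank, Center vs Y, Z):
Let the attacker play Flank with probability p. Expected payoff against Y: 2p + (-8)(1−p) = 10p − 8; against Z: 0p + 6(1−p) = −6p + 6.
Setting these equal: 10p − 8 = −6p + 6 ⇒ 16p = 14 ⇒ p = 7/8, and the value is (10)·(7/8) − 8 = 3/4.
For the defender: with q = P(Y), equating Flank's and Center's payoffs gives 2q = −14q + 6 ⇒ q = 3/8.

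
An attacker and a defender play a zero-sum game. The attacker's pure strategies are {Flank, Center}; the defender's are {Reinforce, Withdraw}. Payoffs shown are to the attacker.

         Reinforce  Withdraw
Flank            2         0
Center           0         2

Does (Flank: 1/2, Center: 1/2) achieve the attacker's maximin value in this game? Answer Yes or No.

Yes

Against Reinforce this mix gives (1/2)·2 + (1/2)·0 = 1.
Against Withdraw this mix gives (1/2)·0 + (1/2)·2 = 1.
All of the defender's active replies (Reinforce, Withdraw) yield 1, and no column does worse for the attacker. The mix makes the defender indifferent and guarantees 1, so it is optimal.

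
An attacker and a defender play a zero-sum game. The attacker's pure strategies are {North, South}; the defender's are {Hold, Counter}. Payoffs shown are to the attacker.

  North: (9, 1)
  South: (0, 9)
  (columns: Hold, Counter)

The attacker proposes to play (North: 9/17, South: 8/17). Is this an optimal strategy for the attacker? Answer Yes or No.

Yes

Against Hold this mix gives (9/17)·9 + (8/17)·0 = 81/17.
Against Counter this mix gives (9/17)·1 + (8/17)·9 = 81/17.
All of the defender's active replies (Hold, Counter) yield 81/17, and no column does worse for the attacker. The mix makes the defender indifferent and guarantees 81/17, so it is optimal.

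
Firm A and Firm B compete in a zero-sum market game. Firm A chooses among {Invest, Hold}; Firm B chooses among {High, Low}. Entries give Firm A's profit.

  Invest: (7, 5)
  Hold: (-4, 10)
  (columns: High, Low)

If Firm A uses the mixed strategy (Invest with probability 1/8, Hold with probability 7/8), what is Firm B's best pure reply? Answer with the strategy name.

High

If Firm B plays High, Firm A's expected payoff is (1/8)·7 + (7/8)·(-4) = -21/8.
If Firm B plays Low, Firm A's expected payoff is (1/8)·5 + (7/8)·10 = 75/8.
Firm B minimizes Firm A's payoff; the smallest is -21/8, so the best response is High.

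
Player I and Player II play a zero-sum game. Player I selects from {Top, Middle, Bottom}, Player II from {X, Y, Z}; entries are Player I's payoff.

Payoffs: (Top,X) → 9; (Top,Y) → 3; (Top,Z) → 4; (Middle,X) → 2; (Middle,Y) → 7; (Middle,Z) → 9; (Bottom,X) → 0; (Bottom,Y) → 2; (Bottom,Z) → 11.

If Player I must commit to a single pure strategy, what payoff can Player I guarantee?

Row minima: Top → 3, Middle → 2, Bottom → 0.
The best of these is 3.

3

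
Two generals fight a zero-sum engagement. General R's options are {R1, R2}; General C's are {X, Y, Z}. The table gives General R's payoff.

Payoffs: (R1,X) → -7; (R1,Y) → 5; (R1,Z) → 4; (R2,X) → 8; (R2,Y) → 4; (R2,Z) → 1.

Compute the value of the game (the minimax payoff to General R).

13/6

Row minima: R1 → -7, R2 → 1; maximin = 1.
Column maxima: X → 8, Y → 5, Z → 4; minimax = 4.
1 ≠ 4, so there is no saddle point; optimal play is mixed.
Y is strictly dominated by Z (it gives General R strictly more in every row), so General C never plays it.
On the remaining 2×2 (R1, R2 vs X, Z):
Let General R play R1 with probability p. Expected payoff against X: (-7)p + 8(1−p) = −15p + 8; against Z: 4p + 1(1−p) = 3p + 1.
Setting these equal: −15p + 8 = 3p + 1 ⇒ −18p = -7 ⇒ p = 7/18, and the value is (-15)·(7/18) + 8 = 13/6.
For General C: with q = P(X), equating R1's and R2's payoffs gives −11q + 4 = 7q + 1 ⇒ q = 1/6.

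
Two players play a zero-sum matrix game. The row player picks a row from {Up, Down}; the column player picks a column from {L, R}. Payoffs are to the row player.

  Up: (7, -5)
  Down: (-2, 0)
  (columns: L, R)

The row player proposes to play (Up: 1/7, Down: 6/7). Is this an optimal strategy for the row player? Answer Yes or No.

Against L this mix gives (1/7)·7 + (6/7)·(-2) = -5/7.
Against R this mix gives (1/7)·(-5) + (6/7)·0 = -5/7.
All of the column player's active replies (L, R) yield -5/7, and no column does worse for the row player. The mix makes the column player indifferent and guarantees -5/7, so it is optimal.

Yes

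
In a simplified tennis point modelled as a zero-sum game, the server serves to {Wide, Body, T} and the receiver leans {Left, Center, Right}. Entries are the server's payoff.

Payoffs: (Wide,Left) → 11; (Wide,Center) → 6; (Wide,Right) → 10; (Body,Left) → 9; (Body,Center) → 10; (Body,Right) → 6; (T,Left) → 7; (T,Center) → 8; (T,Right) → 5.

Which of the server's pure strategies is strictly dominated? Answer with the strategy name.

Body gives a strictly higher payoff than T against every column: 9 > 7, 10 > 8, 6 > 5.
So T is strictly dominated and the server never plays it.

T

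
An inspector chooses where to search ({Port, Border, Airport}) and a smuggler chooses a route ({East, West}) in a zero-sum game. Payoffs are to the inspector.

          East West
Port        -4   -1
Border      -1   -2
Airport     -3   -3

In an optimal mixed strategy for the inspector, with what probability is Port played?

1/4

Row minima: Port → -4, Border → -2, Airport → -3; maximin = -2.
Column maxima: East → -1, West → -1; minimax = -1.
-2 ≠ -1, so there is no saddle point; optimal play is mixed.
Airport is strictly dominated by Border, so the inspector never plays it.
On the remaining 2×2 (Port, Border vs East, West):
Let the inspector play Port with probability p. Expected payoff against East: (-4)p + (-1)(1−p) = −3p − 1; against West: (-1)p + (-2)(1−p) = p − 2.
Setting these equal: −3p − 1 = p − 2 ⇒ −4p = -1 ⇒ p = 1/4, and the value is (-3)·(1/4) − 1 = -7/4.
For the smuggler: with q = P(East), equating Port's and Border's payoffs gives −3q − 1 = q − 2 ⇒ q = 1/4.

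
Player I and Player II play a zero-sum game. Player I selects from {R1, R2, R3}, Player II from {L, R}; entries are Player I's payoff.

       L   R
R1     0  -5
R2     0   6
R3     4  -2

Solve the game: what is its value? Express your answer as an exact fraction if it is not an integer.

2

Row minima: R1 → -5, R2 → 0, R3 → -2; maximin = 0.
Column maxima: L → 4, R → 6; minimax = 4.
0 ≠ 4, so there is no saddle point; optimal play is mixed.
R1 is strictly dominated by R3, so Player I never plays it.
On the remaining 2×2 (R2, R3 vs L, R):
Let Player I play R2 with probability p. Expected payoff against L: 0p + 4(1−p) = −4p + 4; against R: 6p + (-2)(1−p) = 8p − 2.
Setting these equal: −4p + 4 = 8p − 2 ⇒ −12p = -6 ⇒ p = 1/2, and the value is (-4)·(1/2) + 4 = 2.
For Player II: with q = P(L), equating R2's and R3's payoffs gives −6q + 6 = 6q − 2 ⇒ q = 2/3.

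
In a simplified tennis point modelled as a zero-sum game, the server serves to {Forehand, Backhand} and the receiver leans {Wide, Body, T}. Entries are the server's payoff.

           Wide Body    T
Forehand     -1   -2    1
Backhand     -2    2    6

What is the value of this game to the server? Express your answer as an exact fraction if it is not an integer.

Row minima: Forehand → -2, Backhand → -2; maximin = -2.
Column maxima: Wide → -1, Body → 2, T → 6; minimax = -1.
-2 ≠ -1, so there is no saddle point; optimal play is mixed.
T is strictly dominated by Wide (it gives the server strictly more in every row), so the receiver never plays it.
On the remaining 2×2 (Forehand, Backhand vs Wide, Body):
Let the server play Forehand with probability p. Expected payoff against Wide: (-1)p + (-2)(1−p) = p − 2; against Body: (-2)p + 2(1−p) = −4p + 2.
Setting these equal: p − 2 = −4p + 2 ⇒ 5p = 4 ⇒ p = 4/5, and the value is (1)·(4/5) − 2 = -6/5.
For the receiver: with q = P(Wide), equating Forehand's and Backhand's payoffs gives q − 2 = −4q + 2 ⇒ q = 4/5.

-6/5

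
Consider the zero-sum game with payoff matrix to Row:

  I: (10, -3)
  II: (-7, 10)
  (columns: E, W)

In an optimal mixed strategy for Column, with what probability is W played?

17/30

Row minima: I → -3, II → -7; maximin = -3.
Column maxima: E → 10, W → 10; minimax = 10.
-3 ≠ 10, so there is no saddle point; optimal play is mixed.
Let Row play I with probability p. Expected payoff against E: 10p + (-7)(1−p) = 17p − 7; against W: (-3)p + 10(1−p) = −13p + 10.
Setting these equal: 17p − 7 = −13p + 10 ⇒ 30p = 17 ⇒ p = 17/30, and the value is (17)·(17/30) − 7 = 79/30.
For Column: with q = P(E), equating I's and II's payoffs gives 13q − 3 = −17q + 10 ⇒ q = 13/30.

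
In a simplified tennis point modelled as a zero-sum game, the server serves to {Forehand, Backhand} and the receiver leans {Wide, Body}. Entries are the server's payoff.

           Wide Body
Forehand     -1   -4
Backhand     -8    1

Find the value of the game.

-11/4

Row minima: Forehand → -4, Backhand → -8; maximin = -4.
Column maxima: Wide → -1, Body → 1; minimax = -1.
-4 ≠ -1, so there is no saddle point; optimal play is mixed.
Let the server play Forehand with probability p. Expected payoff against Wide: (-1)p + (-8)(1−p) = 7p − 8; against Body: (-4)p + 1(1−p) = −5p + 1.
Setting these equal: 7p − 8 = −5p + 1 ⇒ 12p = 9 ⇒ p = 3/4, and the value is (7)·(3/4) − 8 = -11/4.
For the receiver: with q = P(Wide), equating Forehand's and Backhand's payoffs gives 3q − 4 = −9q + 1 ⇒ q = 5/12.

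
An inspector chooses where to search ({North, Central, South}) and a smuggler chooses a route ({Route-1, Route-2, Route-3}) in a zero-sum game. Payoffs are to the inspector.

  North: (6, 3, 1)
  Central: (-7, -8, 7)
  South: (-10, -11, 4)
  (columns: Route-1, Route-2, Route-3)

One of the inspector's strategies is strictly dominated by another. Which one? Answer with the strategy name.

South

Central gives a strictly higher payoff than South against every column: -7 > -10, -8 > -11, 7 > 4.
So South is strictly dominated and the inspector never plays it.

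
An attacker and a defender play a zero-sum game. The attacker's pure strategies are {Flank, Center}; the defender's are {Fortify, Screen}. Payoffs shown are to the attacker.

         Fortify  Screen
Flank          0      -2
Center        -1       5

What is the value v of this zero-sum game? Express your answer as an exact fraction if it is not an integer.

-1/4

Row minima: Flank → -2, Center → -1; maximin = -1.
Column maxima: Fortify → 0, Screen → 5; minimax = 0.
-1 ≠ 0, so there is no saddle point; optimal play is mixed.
Let the attacker play Flank with probability p. Expected payoff against Fortify: 0p + (-1)(1−p) = p − 1; against Screen: (-2)p + 5(1−p) = −7p + 5.
Setting these equal: p − 1 = −7p + 5 ⇒ 8p = 6 ⇒ p = 3/4, and the value is (1)·(3/4) − 1 = -1/4.
For the defender: with q = P(Fortify), equating Flank's and Center's payoffs gives 2q − 2 = −6q + 5 ⇒ q = 7/8.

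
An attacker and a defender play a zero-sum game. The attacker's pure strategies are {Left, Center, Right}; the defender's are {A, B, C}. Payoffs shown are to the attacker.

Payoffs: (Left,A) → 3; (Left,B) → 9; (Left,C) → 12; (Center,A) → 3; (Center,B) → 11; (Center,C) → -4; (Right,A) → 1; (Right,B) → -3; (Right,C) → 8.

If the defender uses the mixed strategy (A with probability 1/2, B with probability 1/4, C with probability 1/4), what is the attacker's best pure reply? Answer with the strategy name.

Left

Expected payoff of Left: (1/2)·3 + (1/4)·9 + (1/4)·12 = 27/4.
Expected payoff of Center: (1/2)·3 + (1/4)·11 + (1/4)·(-4) = 13/4.
Expected payoff of Right: (1/2)·1 + (1/4)·(-3) + (1/4)·8 = 7/4.
The largest is 27/4, so the attacker's best response is Left.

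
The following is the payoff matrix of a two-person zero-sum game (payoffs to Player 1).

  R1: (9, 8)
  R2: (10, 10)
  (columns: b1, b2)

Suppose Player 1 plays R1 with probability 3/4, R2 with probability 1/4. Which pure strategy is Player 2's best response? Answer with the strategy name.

If Player 2 plays b1, Player 1's expected payoff is (3/4)·9 + (1/4)·10 = 37/4.
If Player 2 plays b2, Player 1's expected payoff is (3/4)·8 + (1/4)·10 = 17/2.
Player 2 minimizes Player 1's payoff; the smallest is 17/2, so the best response is b2.

b2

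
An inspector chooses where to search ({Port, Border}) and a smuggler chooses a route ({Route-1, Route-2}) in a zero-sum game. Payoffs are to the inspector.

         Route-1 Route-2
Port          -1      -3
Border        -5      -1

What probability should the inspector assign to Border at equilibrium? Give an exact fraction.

1/3

Row minima: Port → -3, Border → -5; maximin = -3.
Column maxima: Route-1 → -1, Route-2 → -1; minimax = -1.
-3 ≠ -1, so there is no saddle point; optimal play is mixed.
Let the inspector play Port with probability p. Expected payoff against Route-1: (-1)p + (-5)(1−p) = 4p − 5; against Route-2: (-3)p + (-1)(1−p) = −2p − 1.
Setting these equal: 4p − 5 = −2p − 1 ⇒ 6p = 4 ⇒ p = 2/3, and the value is (4)·(2/3) − 5 = -7/3.
For the smuggler: with q = P(Route-1), equating Port's and Border's payoffs gives 2q − 3 = −4q − 1 ⇒ q = 1/3.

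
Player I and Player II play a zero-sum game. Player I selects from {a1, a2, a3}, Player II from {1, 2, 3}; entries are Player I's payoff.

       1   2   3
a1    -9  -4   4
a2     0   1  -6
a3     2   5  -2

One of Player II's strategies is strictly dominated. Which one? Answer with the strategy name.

1 holds Player I's payoff strictly below 2 in every row: -9 < -4, 0 < 1, 2 < 5.
So 2 is strictly dominated for Player II.

2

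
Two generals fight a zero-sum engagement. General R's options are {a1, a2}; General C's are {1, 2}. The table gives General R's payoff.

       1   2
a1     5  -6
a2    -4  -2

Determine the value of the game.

-34/13

Row minima: a1 → -6, a2 → -4; maximin = -4.
Column maxima: 1 → 5, 2 → -2; minimax = -2.
-4 ≠ -2, so there is no saddle point; optimal play is mixed.
Let General R play a1 with probability p. Expected payoff against 1: 5p + (-4)(1−p) = 9p − 4; against 2: (-6)p + (-2)(1−p) = −4p − 2.
Setting these equal: 9p − 4 = −4p − 2 ⇒ 13p = 2 ⇒ p = 2/13, and the value is (9)·(2/13) − 4 = -34/13.
For General C: with q = P(1), equating a1's and a2's payoffs gives 11q − 6 = −2q − 2 ⇒ q = 4/13.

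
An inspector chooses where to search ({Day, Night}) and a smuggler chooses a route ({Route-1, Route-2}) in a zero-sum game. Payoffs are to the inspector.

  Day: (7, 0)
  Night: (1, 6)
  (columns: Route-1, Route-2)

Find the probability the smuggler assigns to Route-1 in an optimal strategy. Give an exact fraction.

1/2

Row minima: Day → 0, Night → 1; maximin = 1.
Column maxima: Route-1 → 7, Route-2 → 6; minimax = 6.
1 ≠ 6, so there is no saddle point; optimal play is mixed.
Let the inspector play Day with probability p. Expected payoff against Route-1: 7p + 1(1−p) = 6p + 1; against Route-2: 0p + 6(1−p) = −6p + 6.
Setting these equal: 6p + 1 = −6p + 6 ⇒ 12p = 5 ⇒ p = 5/12, and the value is (6)·(5/12) + 1 = 7/2.
For the smuggler: with q = P(Route-1), equating Day's and Night's payoffs gives 7q = −5q + 6 ⇒ q = 1/2.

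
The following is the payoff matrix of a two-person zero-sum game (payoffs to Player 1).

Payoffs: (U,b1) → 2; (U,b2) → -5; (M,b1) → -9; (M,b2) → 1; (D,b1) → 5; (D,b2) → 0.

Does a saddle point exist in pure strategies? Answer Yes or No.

No

Row minima: U → -5, M → -9, D → 0; maximin = 0.
Column maxima: b1 → 5, b2 → 1; minimax = 1.
0 ≠ 1, so no pure-strategy equilibrium exists.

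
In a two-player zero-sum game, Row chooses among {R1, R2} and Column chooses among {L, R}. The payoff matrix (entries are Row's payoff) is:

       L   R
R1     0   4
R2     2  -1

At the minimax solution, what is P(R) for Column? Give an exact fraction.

Row minima: R1 → 0, R2 → -1; maximin = 0.
Column maxima: L → 2, R → 4; minimax = 2.
0 ≠ 2, so there is no saddle point; optimal play is mixed.
Let Row play R1 with probability p. Expected payoff against L: 0p + 2(1−p) = −2p + 2; against R: 4p + (-1)(1−p) = 5p − 1.
Setting these equal: −2p + 2 = 5p − 1 ⇒ −7p = -3 ⇒ p = 3/7, and the value is (-2)·(3/7) + 2 = 8/7.
For Column: with q = P(L), equating R1's and R2's payoffs gives −4q + 4 = 3q − 1 ⇒ q = 5/7.

2/7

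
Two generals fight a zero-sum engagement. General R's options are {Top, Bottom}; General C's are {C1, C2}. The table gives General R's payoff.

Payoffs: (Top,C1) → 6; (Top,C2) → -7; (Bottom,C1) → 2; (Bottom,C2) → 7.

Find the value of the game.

28/9

Row minima: Top → -7, Bottom → 2; maximin = 2.
Column maxima: C1 → 6, C2 → 7; minimax = 6.
2 ≠ 6, so there is no saddle point; optimal play is mixed.
Let General R play Top with probability p. Expected payoff against C1: 6p + 2(1−p) = 4p + 2; against C2: (-7)p + 7(1−p) = −14p + 7.
Setting these equal: 4p + 2 = −14p + 7 ⇒ 18p = 5 ⇒ p = 5/18, and the value is (4)·(5/18) + 2 = 28/9.
For General C: with q = P(C1), equating Top's and Bottom's payoffs gives 13q − 7 = −5q + 7 ⇒ q = 7/9.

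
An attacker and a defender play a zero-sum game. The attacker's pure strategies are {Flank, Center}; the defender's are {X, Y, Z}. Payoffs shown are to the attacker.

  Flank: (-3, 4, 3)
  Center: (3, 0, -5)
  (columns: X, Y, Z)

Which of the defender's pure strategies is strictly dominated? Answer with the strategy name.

Y

Z holds the attacker's payoff strictly below Y in every row: 3 < 4, -5 < 0.
So Y is strictly dominated for the defender.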